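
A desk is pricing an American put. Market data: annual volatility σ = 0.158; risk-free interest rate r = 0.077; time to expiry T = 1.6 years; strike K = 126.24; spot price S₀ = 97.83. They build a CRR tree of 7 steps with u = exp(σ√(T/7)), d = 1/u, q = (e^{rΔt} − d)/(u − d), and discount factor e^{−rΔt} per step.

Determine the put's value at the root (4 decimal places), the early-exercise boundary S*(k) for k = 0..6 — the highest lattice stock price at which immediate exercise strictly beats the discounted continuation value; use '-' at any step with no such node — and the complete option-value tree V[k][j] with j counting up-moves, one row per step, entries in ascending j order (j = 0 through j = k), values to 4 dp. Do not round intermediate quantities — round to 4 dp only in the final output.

Δt=0.22857  u=1.07846  d=0.92724  q=0.59854  discount=0.98255
step 7 (expiry): payoffs max(K−S,0) = 68.5859 59.1833 48.2472 35.5277 20.7338 3.5272 0.0000 0.0000
step 6: (k=6,j=0): S=62.1780, (K−S)⁺=64.0620, hold=61.8597 ⇒ V=64.0620 exercise | (k=6,j=1): S=72.3183, (K−S)⁺=53.9217, hold=51.7193 ⇒ V=53.9217 exercise | (k=6,j=2): S=84.1124, (K−S)⁺=42.1276, hold=39.9252 ⇒ V=42.1276 exercise | (k=6,j=3): S=97.8300, (K−S)⁺=28.4100, hold=26.2076 ⇒ V=28.4100 exercise | (k=6,j=4): S=113.7847, (K−S)⁺=12.4553, hold=10.2529 ⇒ V=12.4553 exercise | (k=6,j=5): S=132.3414, (K−S)⁺=0.0000, hold=1.3913 ⇒ V=1.3913 continue | (k=6,j=6): S=153.9245, (K−S)⁺=0.0000, hold=0.0000 ⇒ V=0.0000 continue  boundary S*=113.7847
step 5: (k=5,j=0): S=67.0567, (K−S)⁺=59.1833, hold=56.9809 ⇒ V=59.1833 exercise | (k=5,j=1): S=77.9928, (K−S)⁺=48.2472, hold=46.0449 ⇒ V=48.2472 exercise | (k=5,j=2): S=90.7123, (K−S)⁺=35.5277, hold=33.3253 ⇒ V=35.5277 exercise | (k=5,j=3): S=105.5062, (K−S)⁺=20.7338, hold=18.5314 ⇒ V=20.7338 exercise | (k=5,j=4): S=122.7128, (K−S)⁺=3.5272, hold=5.7313 ⇒ V=5.7313 continue | (k=5,j=5): S=142.7255, (K−S)⁺=0.0000, hold=0.5488 ⇒ V=0.5488 continue  boundary S*=105.5062
step 4: (k=4,j=0): S=72.3183, (K−S)⁺=53.9217, hold=51.7193 ⇒ V=53.9217 exercise | (k=4,j=1): S=84.1124, (K−S)⁺=42.1276, hold=39.9252 ⇒ V=42.1276 exercise | (k=4,j=2): S=97.8300, (K−S)⁺=28.4100, hold=26.2076 ⇒ V=28.4100 exercise | (k=4,j=3): S=113.7847, (K−S)⁺=12.4553, hold=11.5491 ⇒ V=12.4553 exercise | (k=4,j=4): S=132.3414, (K−S)⁺=0.0000, hold=2.5835 ⇒ V=2.5835 continue  boundary S*=113.7847
step 3: (k=3,j=0): S=77.9928, (K−S)⁺=48.2472, hold=46.0449 ⇒ V=48.2472 exercise | (k=3,j=1): S=90.7123, (K−S)⁺=35.5277, hold=33.3253 ⇒ V=35.5277 exercise | (k=3,j=2): S=105.5062, (K−S)⁺=20.7338, hold=18.5314 ⇒ V=20.7338 exercise | (k=3,j=3): S=122.7128, (K−S)⁺=3.5272, hold=6.4324 ⇒ V=6.4324 continue  boundary S*=105.5062
step 2: (k=2,j=0): S=84.1124, (K−S)⁺=42.1276, hold=39.9252 ⇒ V=42.1276 exercise | (k=2,j=1): S=97.8300, (K−S)⁺=28.4100, hold=26.2076 ⇒ V=28.4100 exercise | (k=2,j=2): S=113.7847, (K−S)⁺=12.4553, hold=11.9614 ⇒ V=12.4553 exercise  boundary S*=113.7847
step 1: (k=1,j=0): S=90.7123, (K−S)⁺=35.5277, hold=33.3253 ⇒ V=35.5277 exercise | (k=1,j=1): S=105.5062, (K−S)⁺=20.7338, hold=18.5314 ⇒ V=20.7338 exercise  boundary S*=105.5062
step 0: (k=0,j=0): S=97.8300, (K−S)⁺=28.4100, hold=26.2076 ⇒ V=28.4100 exercise  boundary S*=97.8300

price = 28.4100
boundary = 97.8300 105.5062 113.7847 105.5062 113.7847 105.5062 113.7847
tree:
28.4100
35.5277 20.7338
42.1276 28.4100 12.4553
48.2472 35.5277 20.7338 6.4324
53.9217 42.1276 28.4100 12.4553 2.5835
59.1833 48.2472 35.5277 20.7338 5.7313 0.5488
64.0620 53.9217 42.1276 28.4100 12.4553 1.3913 0.0000
68.5859 59.1833 48.2472 35.5277 20.7338 3.5272 0.0000 0.0000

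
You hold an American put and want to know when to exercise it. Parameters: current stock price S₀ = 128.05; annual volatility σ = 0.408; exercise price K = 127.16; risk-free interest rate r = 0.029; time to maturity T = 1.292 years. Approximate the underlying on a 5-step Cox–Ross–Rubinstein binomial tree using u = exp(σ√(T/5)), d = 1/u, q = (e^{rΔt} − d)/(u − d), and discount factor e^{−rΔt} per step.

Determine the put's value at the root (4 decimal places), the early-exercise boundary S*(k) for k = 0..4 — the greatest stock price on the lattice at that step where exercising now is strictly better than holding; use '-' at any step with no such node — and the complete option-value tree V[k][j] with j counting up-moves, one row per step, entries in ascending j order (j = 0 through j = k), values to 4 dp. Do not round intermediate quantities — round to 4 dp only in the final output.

price = 21.8817
boundary = - - - 68.7326 84.5737
tree:
21.8817
31.6169 11.0940
44.0089 17.9459 3.4319
58.4274 28.2189 6.4793 0.0000
71.3013 42.5863 12.2325 0.0000 0.0000
81.7639 58.4274 23.0944 0.0000 0.0000 0.0000

Δt=0.25840  u=1.23047  d=0.81270  q=0.46634  discount=0.99253
step 5 (expiry): payoffs max(K−S,0) = 81.7639 58.4274 23.0944 0.0000 0.0000 0.0000
step 4: (k=4,j=0): S=55.8587, (K−S)⁺=71.3013, hold=70.3520 ⇒ V=71.3013 exercise | (k=4,j=1): S=84.5737, (K−S)⁺=42.5863, hold=41.6370 ⇒ V=42.5863 exercise | (k=4,j=2): S=128.0500, (K−S)⁺=0.0000, hold=12.2325 ⇒ V=12.2325 continue | (k=4,j=3): S=193.8760, (K−S)⁺=0.0000, hold=0.0000 ⇒ V=0.0000 continue | (k=4,j=4): S=293.5407, (K−S)⁺=0.0000, hold=0.0000 ⇒ V=0.0000 continue  boundary S*=84.5737
step 3: (k=3,j=0): S=68.7326, (K−S)⁺=58.4274, hold=57.4780 ⇒ V=58.4274 exercise | (k=3,j=1): S=104.0656, (K−S)⁺=23.0944, hold=28.2189 ⇒ V=28.2189 continue | (k=3,j=2): S=157.5621, (K−S)⁺=0.0000, hold=6.4793 ⇒ V=6.4793 continue | (k=3,j=3): S=238.5592, (K−S)⁺=0.0000, hold=0.0000 ⇒ V=0.0000 continue  boundary S*=68.7326
step 2: (k=2,j=0): S=84.5737, (K−S)⁺=42.5863, hold=44.0089 ⇒ V=44.0089 continue | (k=2,j=1): S=128.0500, (K−S)⁺=0.0000, hold=17.9459 ⇒ V=17.9459 continue | (k=2,j=2): S=193.8760, (K−S)⁺=0.0000, hold=3.4319 ⇒ V=3.4319 continue  boundary S*=-
step 1: (k=1,j=0): S=104.0656, (K−S)⁺=23.0944, hold=31.6169 ⇒ V=31.6169 continue | (k=1,j=1): S=157.5621, (K−S)⁺=0.0000, hold=11.0940 ⇒ V=11.0940 continue  boundary S*=-
step 0: (k=0,j=0): S=128.0500, (K−S)⁺=0.0000, hold=21.8817 ⇒ V=21.8817 continue  boundary S*=-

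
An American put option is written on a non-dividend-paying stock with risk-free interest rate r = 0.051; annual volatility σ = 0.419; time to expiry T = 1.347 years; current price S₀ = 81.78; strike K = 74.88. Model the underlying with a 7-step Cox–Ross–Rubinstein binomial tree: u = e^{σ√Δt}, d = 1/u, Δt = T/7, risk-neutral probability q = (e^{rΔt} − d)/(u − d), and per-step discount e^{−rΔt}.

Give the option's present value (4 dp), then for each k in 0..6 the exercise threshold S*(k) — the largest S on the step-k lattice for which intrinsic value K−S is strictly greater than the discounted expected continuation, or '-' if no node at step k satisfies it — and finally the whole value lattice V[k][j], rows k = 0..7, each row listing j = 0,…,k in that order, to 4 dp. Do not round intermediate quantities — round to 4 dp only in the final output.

price = 10.1218
boundary = - - - 47.1167 39.2059 47.1167 56.6238
tree:
10.1218
14.6423 5.4490
20.5384 8.5771 2.1836
27.7633 13.1595 3.8058 0.4771
35.6741 19.5373 6.5437 0.9280 0.0000
42.2567 27.7633 11.0571 1.8052 0.0000 0.0000
47.7341 35.6741 18.2562 3.5115 0.0000 0.0000 0.0000
52.2919 42.2567 27.7633 6.8308 0.0000 0.0000 0.0000 0.0000

Δt=0.19243, u=1.20178, d=0.83210, q=0.48086, disc=e^(-rΔt)=0.99023
k=7 terminal: V=max(K-S,0) → 52.2919 42.2567 27.7633 6.8308 0.0000 0.0000 0.0000 0.0000
k=6: j=0 S=27.1459 intr=47.7341 cont=47.0029 V=47.7341[EX]; j=1 S=39.2059 intr=35.6741 cont=34.9428 V=35.6741[EX]; j=2 S=56.6238 intr=18.2562 cont=17.5249 V=18.2562[EX]; j=3 S=81.7800 intr=0.0000 cont=3.5115 V=3.5115[hold]; j=4 S=118.1123 intr=0.0000 cont=0.0000 V=0.0000[hold]; j=5 S=170.5858 intr=0.0000 cont=0.0000 V=0.0000[hold]; j=6 S=246.3716 intr=0.0000 cont=0.0000 V=0.0000[hold]  S*(6)=56.6238
k=5: j=0 S=32.6233 intr=42.2567 cont=41.5255 V=42.2567[EX]; j=1 S=47.1167 intr=27.7633 cont=27.0320 V=27.7633[EX]; j=2 S=68.0492 intr=6.8308 cont=11.0571 V=11.0571[hold]; j=3 S=98.2813 intr=0.0000 cont=1.8052 V=1.8052[hold]; j=4 S=141.9446 intr=0.0000 cont=0.0000 V=0.0000[hold]; j=5 S=205.0061 intr=0.0000 cont=0.0000 V=0.0000[hold]  S*(5)=47.1167
k=4: j=0 S=39.2059 intr=35.6741 cont=34.9428 V=35.6741[EX]; j=1 S=56.6238 intr=18.2562 cont=19.5373 V=19.5373[hold]; j=2 S=81.7800 intr=0.0000 cont=6.5437 V=6.5437[hold]; j=3 S=118.1123 intr=0.0000 cont=0.9280 V=0.9280[hold]; j=4 S=170.5858 intr=0.0000 cont=0.0000 V=0.0000[hold]  S*(4)=39.2059
k=3: j=0 S=47.1167 intr=27.7633 cont=27.6420 V=27.7633[EX]; j=1 S=68.0492 intr=6.8308 cont=13.1595 V=13.1595[hold]; j=2 S=98.2813 intr=0.0000 cont=3.8058 V=3.8058[hold]; j=3 S=141.9446 intr=0.0000 cont=0.4771 V=0.4771[hold]  S*(3)=47.1167
k=2: j=0 S=56.6238 intr=18.2562 cont=20.5384 V=20.5384[hold]; j=1 S=81.7800 intr=0.0000 cont=8.5771 V=8.5771[hold]; j=2 S=118.1123 intr=0.0000 cont=2.1836 V=2.1836[hold]  S*(2)=-
k=1: j=0 S=68.0492 intr=6.8308 cont=14.6423 V=14.6423[hold]; j=1 S=98.2813 intr=0.0000 cont=5.4490 V=5.4490[hold]  S*(1)=-
k=0: j=0 S=81.7800 intr=0.0000 cont=10.1218 V=10.1218[hold]  S*(0)=-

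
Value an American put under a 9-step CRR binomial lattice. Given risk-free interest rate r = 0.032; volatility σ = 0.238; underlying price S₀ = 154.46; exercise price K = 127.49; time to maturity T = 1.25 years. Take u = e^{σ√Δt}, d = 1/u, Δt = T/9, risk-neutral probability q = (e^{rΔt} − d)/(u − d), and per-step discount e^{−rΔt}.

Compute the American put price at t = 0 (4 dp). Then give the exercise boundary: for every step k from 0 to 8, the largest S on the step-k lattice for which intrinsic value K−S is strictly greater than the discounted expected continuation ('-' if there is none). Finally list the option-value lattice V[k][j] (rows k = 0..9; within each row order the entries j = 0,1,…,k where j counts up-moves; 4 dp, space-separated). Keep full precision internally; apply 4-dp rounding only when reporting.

Δt=0.13889  u=1.09275  d=0.91512  q=0.50292  discount=0.99557
step 9 (expiry): payoffs max(K−S,0) = 57.9669 44.4723 28.3584 9.1167 0.0000 0.0000 0.0000 0.0000 0.0000 0.0000
step 8: (k=8,j=0): S=75.9713, (K−S)⁺=51.5187, hold=50.9533 ⇒ V=51.5187 exercise | (k=8,j=1): S=90.7176, (K−S)⁺=36.7724, hold=36.2071 ⇒ V=36.7724 exercise | (k=8,j=2): S=108.3261, (K−S)⁺=19.1639, hold=18.5986 ⇒ V=19.1639 exercise | (k=8,j=3): S=129.3524, (K−S)⁺=0.0000, hold=4.5117 ⇒ V=4.5117 continue | (k=8,j=4): S=154.4600, (K−S)⁺=0.0000, hold=0.0000 ⇒ V=0.0000 continue | (k=8,j=5): S=184.4410, (K−S)⁺=0.0000, hold=0.0000 ⇒ V=0.0000 continue | (k=8,j=6): S=220.2415, (K−S)⁺=0.0000, hold=0.0000 ⇒ V=0.0000 continue | (k=8,j=7): S=262.9909, (K−S)⁺=0.0000, hold=0.0000 ⇒ V=0.0000 continue | (k=8,j=8): S=314.0380, (K−S)⁺=0.0000, hold=0.0000 ⇒ V=0.0000 continue  boundary S*=108.3261
step 7: (k=7,j=0): S=83.0177, (K−S)⁺=44.4723, hold=43.9070 ⇒ V=44.4723 exercise | (k=7,j=1): S=99.1316, (K−S)⁺=28.3584, hold=27.7930 ⇒ V=28.3584 exercise | (k=7,j=2): S=118.3733, (K−S)⁺=9.1167, hold=11.7428 ⇒ V=11.7428 continue | (k=7,j=3): S=141.3498, (K−S)⁺=0.0000, hold=2.2327 ⇒ V=2.2327 continue | (k=7,j=4): S=168.7861, (K−S)⁺=0.0000, hold=0.0000 ⇒ V=0.0000 continue | (k=7,j=5): S=201.5479, (K−S)⁺=0.0000, hold=0.0000 ⇒ V=0.0000 continue | (k=7,j=6): S=240.6689, (K−S)⁺=0.0000, hold=0.0000 ⇒ V=0.0000 continue | (k=7,j=7): S=287.3833, (K−S)⁺=0.0000, hold=0.0000 ⇒ V=0.0000 continue  boundary S*=99.1316
step 6: (k=6,j=0): S=90.7176, (K−S)⁺=36.7724, hold=36.2071 ⇒ V=36.7724 exercise | (k=6,j=1): S=108.3261, (K−S)⁺=19.1639, hold=19.9134 ⇒ V=19.9134 continue | (k=6,j=2): S=129.3524, (K−S)⁺=0.0000, hold=6.9291 ⇒ V=6.9291 continue | (k=6,j=3): S=154.4600, (K−S)⁺=0.0000, hold=1.1049 ⇒ V=1.1049 continue | (k=6,j=4): S=184.4410, (K−S)⁺=0.0000, hold=0.0000 ⇒ V=0.0000 continue | (k=6,j=5): S=220.2415, (K−S)⁺=0.0000, hold=0.0000 ⇒ V=0.0000 continue | (k=6,j=6): S=262.9909, (K−S)⁺=0.0000, hold=0.0000 ⇒ V=0.0000 continue  boundary S*=90.7176
step 5: (k=5,j=0): S=99.1316, (K−S)⁺=28.3584, hold=28.1683 ⇒ V=28.3584 exercise | (k=5,j=1): S=118.3733, (K−S)⁺=9.1167, hold=13.3240 ⇒ V=13.3240 continue | (k=5,j=2): S=141.3498, (K−S)⁺=0.0000, hold=3.9823 ⇒ V=3.9823 continue | (k=5,j=3): S=168.7861, (K−S)⁺=0.0000, hold=0.5468 ⇒ V=0.5468 continue | (k=5,j=4): S=201.5479, (K−S)⁺=0.0000, hold=0.0000 ⇒ V=0.0000 continue | (k=5,j=5): S=240.6689, (K−S)⁺=0.0000, hold=0.0000 ⇒ V=0.0000 continue  boundary S*=99.1316
step 4: (k=4,j=0): S=108.3261, (K−S)⁺=19.1639, hold=20.7051 ⇒ V=20.7051 continue | (k=4,j=1): S=129.3524, (K−S)⁺=0.0000, hold=8.5877 ⇒ V=8.5877 continue | (k=4,j=2): S=154.4600, (K−S)⁺=0.0000, hold=2.2445 ⇒ V=2.2445 continue | (k=4,j=3): S=184.4410, (K−S)⁺=0.0000, hold=0.2706 ⇒ V=0.2706 continue | (k=4,j=4): S=220.2415, (K−S)⁺=0.0000, hold=0.0000 ⇒ V=0.0000 continue  boundary S*=-
step 3: (k=3,j=0): S=118.3733, (K−S)⁺=9.1167, hold=14.5463 ⇒ V=14.5463 continue | (k=3,j=1): S=141.3498, (K−S)⁺=0.0000, hold=5.3737 ⇒ V=5.3737 continue | (k=3,j=2): S=168.7861, (K−S)⁺=0.0000, hold=1.2463 ⇒ V=1.2463 continue | (k=3,j=3): S=201.5479, (K−S)⁺=0.0000, hold=0.1339 ⇒ V=0.1339 continue  boundary S*=-
step 2: (k=2,j=0): S=129.3524, (K−S)⁺=0.0000, hold=9.8892 ⇒ V=9.8892 continue | (k=2,j=1): S=154.4600, (K−S)⁺=0.0000, hold=3.2833 ⇒ V=3.2833 continue | (k=2,j=2): S=184.4410, (K−S)⁺=0.0000, hold=0.6838 ⇒ V=0.6838 continue  boundary S*=-
step 1: (k=1,j=0): S=141.3498, (K−S)⁺=0.0000, hold=6.5378 ⇒ V=6.5378 continue | (k=1,j=1): S=168.7861, (K−S)⁺=0.0000, hold=1.9672 ⇒ V=1.9672 continue  boundary S*=-
step 0: (k=0,j=0): S=154.4600, (K−S)⁺=0.0000, hold=4.2204 ⇒ V=4.2204 continue  boundary S*=-

price = 4.2204
boundary = - - - - - 99.1316 90.7176 99.1316 108.3261
tree:
4.2204
6.5378 1.9672
9.8892 3.2833 0.6838
14.5463 5.3737 1.2463 0.1339
20.7051 8.5877 2.2445 0.2706 0.0000
28.3584 13.3240 3.9823 0.5468 0.0000 0.0000
36.7724 19.9134 6.9291 1.1049 0.0000 0.0000 0.0000
44.4723 28.3584 11.7428 2.2327 0.0000 0.0000 0.0000 0.0000
51.5187 36.7724 19.1639 4.5117 0.0000 0.0000 0.0000 0.0000 0.0000
57.9669 44.4723 28.3584 9.1167 0.0000 0.0000 0.0000 0.0000 0.0000 0.0000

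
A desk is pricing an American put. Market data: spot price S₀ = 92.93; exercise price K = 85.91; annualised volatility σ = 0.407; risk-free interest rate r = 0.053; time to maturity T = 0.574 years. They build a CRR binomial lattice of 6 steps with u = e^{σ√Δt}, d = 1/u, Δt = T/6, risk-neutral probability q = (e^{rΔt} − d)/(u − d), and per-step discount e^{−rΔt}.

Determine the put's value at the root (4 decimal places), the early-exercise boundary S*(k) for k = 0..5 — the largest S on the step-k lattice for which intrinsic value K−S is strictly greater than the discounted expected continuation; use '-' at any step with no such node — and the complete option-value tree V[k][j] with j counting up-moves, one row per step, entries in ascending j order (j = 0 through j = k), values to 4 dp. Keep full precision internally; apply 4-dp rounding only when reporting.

Δt=0.09567, u=1.13415, d=0.88172, q=0.48871, disc=e^(-rΔt)=0.99494
k=6 terminal: V=max(K-S,0) → 42.2455 29.7443 13.6641 0.0000 0.0000 0.0000 0.0000
k=5: j=0 S=49.5222 intr=36.3878 cont=35.9533 V=36.3878[EX]; j=1 S=63.7004 intr=22.2096 cont=21.7751 V=22.2096[EX]; j=2 S=81.9379 intr=3.9721 cont=6.9510 V=6.9510[hold]; j=3 S=105.3967 intr=0.0000 cont=0.0000 V=0.0000[hold]; j=4 S=135.5719 intr=0.0000 cont=0.0000 V=0.0000[hold]; j=5 S=174.3862 intr=0.0000 cont=0.0000 V=0.0000[hold]  S*(5)=63.7004
k=4: j=0 S=56.1657 intr=29.7443 cont=29.3098 V=29.7443[EX]; j=1 S=72.2459 intr=13.6641 cont=14.6780 V=14.6780[hold]; j=2 S=92.9300 intr=0.0000 cont=3.5360 V=3.5360[hold]; j=3 S=119.5359 intr=0.0000 cont=0.0000 V=0.0000[hold]; j=4 S=153.7591 intr=0.0000 cont=0.0000 V=0.0000[hold]  S*(4)=56.1657
k=3: j=0 S=63.7004 intr=22.2096 cont=22.2681 V=22.2681[hold]; j=1 S=81.9379 intr=3.9721 cont=9.1862 V=9.1862[hold]; j=2 S=105.3967 intr=0.0000 cont=1.7988 V=1.7988[hold]; j=3 S=135.5719 intr=0.0000 cont=0.0000 V=0.0000[hold]  S*(3)=-
k=2: j=0 S=72.2459 intr=13.6641 cont=15.7946 V=15.7946[hold]; j=1 S=92.9300 intr=0.0000 cont=5.5477 V=5.5477[hold]; j=2 S=119.5359 intr=0.0000 cont=0.9151 V=0.9151[hold]  S*(2)=-
k=1: j=0 S=81.9379 intr=3.9721 cont=10.7323 V=10.7323[hold]; j=1 S=105.3967 intr=0.0000 cont=3.2671 V=3.2671[hold]  S*(1)=-
k=0: j=0 S=92.9300 intr=0.0000 cont=7.0482 V=7.0482[hold]  S*(0)=-

price = 7.0482
boundary = - - - - 56.1657 63.7004
tree:
7.0482
10.7323 3.2671
15.7946 5.5477 0.9151
22.2681 9.1862 1.7988 0.0000
29.7443 14.6780 3.5360 0.0000 0.0000
36.3878 22.2096 6.9510 0.0000 0.0000 0.0000
42.2455 29.7443 13.6641 0.0000 0.0000 0.0000 0.0000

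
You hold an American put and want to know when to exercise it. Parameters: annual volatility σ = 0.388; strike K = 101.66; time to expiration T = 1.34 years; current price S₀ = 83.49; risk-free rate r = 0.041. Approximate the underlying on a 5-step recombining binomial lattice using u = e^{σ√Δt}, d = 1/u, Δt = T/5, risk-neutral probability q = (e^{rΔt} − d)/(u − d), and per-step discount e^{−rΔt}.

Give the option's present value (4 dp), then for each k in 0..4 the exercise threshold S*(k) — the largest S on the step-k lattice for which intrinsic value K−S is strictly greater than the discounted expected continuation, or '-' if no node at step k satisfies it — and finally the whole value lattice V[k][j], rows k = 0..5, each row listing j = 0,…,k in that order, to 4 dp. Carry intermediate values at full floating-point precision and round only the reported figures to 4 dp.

Δt=0.26800, u=1.22246, d=0.81802, q=0.47727, disc=e^(-rΔt)=0.98907
k=5 terminal: V=max(K-S,0) → 71.0779 55.9581 33.3631 0.0000 0.0000 0.0000
k=4: j=0 S=37.3853 intr=64.2747 cont=63.1638 V=64.2747[EX]; j=1 S=55.8686 intr=45.7914 cont=44.6805 V=45.7914[EX]; j=2 S=83.4900 intr=18.1700 cont=17.2493 V=18.1700[EX]; j=3 S=124.7675 intr=0.0000 cont=0.0000 V=0.0000[hold]; j=4 S=186.4527 intr=0.0000 cont=0.0000 V=0.0000[hold]  S*(4)=83.4900
k=3: j=0 S=45.7019 intr=55.9581 cont=54.8472 V=55.9581[EX]; j=1 S=68.2969 intr=33.3631 cont=32.2522 V=33.3631[EX]; j=2 S=102.0629 intr=0.0000 cont=9.3942 V=9.3942[hold]; j=3 S=152.5229 intr=0.0000 cont=0.0000 V=0.0000[hold]  S*(3)=68.2969
k=2: j=0 S=55.8686 intr=45.7914 cont=44.6805 V=45.7914[EX]; j=1 S=83.4900 intr=18.1700 cont=21.6839 V=21.6839[hold]; j=2 S=124.7675 intr=0.0000 cont=4.8569 V=4.8569[hold]  S*(2)=55.8686
k=1: j=0 S=68.2969 intr=33.3631 cont=33.9109 V=33.9109[hold]; j=1 S=102.0629 intr=0.0000 cont=13.5037 V=13.5037[hold]  S*(1)=-
k=0: j=0 S=83.4900 intr=18.1700 cont=23.9070 V=23.9070[hold]  S*(0)=-

price = 23.9070
boundary = - - 55.8686 68.2969 83.4900
tree:
23.9070
33.9109 13.5037
45.7914 21.6839 4.8569
55.9581 33.3631 9.3942 0.0000
64.2747 45.7914 18.1700 0.0000 0.0000
71.0779 55.9581 33.3631 0.0000 0.0000 0.0000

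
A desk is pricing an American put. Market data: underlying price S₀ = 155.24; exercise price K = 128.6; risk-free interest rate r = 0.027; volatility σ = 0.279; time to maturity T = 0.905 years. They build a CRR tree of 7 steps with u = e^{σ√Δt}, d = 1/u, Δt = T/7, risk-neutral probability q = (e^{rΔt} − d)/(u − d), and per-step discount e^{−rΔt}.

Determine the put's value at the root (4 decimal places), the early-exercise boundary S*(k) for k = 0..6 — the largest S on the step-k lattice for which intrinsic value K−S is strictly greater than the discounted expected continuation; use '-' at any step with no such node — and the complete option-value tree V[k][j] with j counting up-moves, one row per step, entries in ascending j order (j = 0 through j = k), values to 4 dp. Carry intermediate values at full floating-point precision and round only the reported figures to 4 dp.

price = 4.7913
boundary = - - - - - 94.0082 103.9281
tree:
4.7913
7.5977 1.9315
11.7429 3.3776 0.4541
17.5815 5.8060 0.8976 0.0000
25.2922 9.7558 1.7744 0.0000 0.0000
34.5918 15.8829 3.5075 0.0000 0.0000 0.0000
43.5650 24.6719 6.9333 0.0000 0.0000 0.0000 0.0000
51.6816 34.5918 13.7051 0.0000 0.0000 0.0000 0.0000 0.0000

params: Δt=0.12929 u=1.10552 d=0.90455 q=0.49234 e^(-rΔt)=0.99652
t_7 payoffs: 51.6816 34.5918 13.7051 0.0000 0.0000 0.0000 0.0000 0.0000
t_6: node(6,0) S=85.0350 payoff=43.5650 vs cont=43.1168 → 43.5650 [stop]  node(6,1) S=103.9281 payoff=24.6719 vs cont=24.2237 → 24.6719 [stop]  node(6,2) S=127.0189 payoff=1.5811 vs cont=6.9333 → 6.9333 [wait]  node(6,3) S=155.2400 payoff=0.0000 vs cont=0.0000 → 0.0000 [wait]  node(6,4) S=189.7312 payoff=0.0000 vs cont=0.0000 → 0.0000 [wait]  node(6,5) S=231.8858 payoff=0.0000 vs cont=0.0000 → 0.0000 [wait]  node(6,6) S=283.4062 payoff=0.0000 vs cont=0.0000 → 0.0000 [wait]  ⇒ S*(6)=103.9281
t_5: node(5,0) S=94.0082 payoff=34.5918 vs cont=34.1437 → 34.5918 [stop]  node(5,1) S=114.8949 payoff=13.7051 vs cont=15.8829 → 15.8829 [wait]  node(5,2) S=140.4223 payoff=0.0000 vs cont=3.5075 → 3.5075 [wait]  node(5,3) S=171.6213 payoff=0.0000 vs cont=0.0000 → 0.0000 [wait]  node(5,4) S=209.7522 payoff=0.0000 vs cont=0.0000 → 0.0000 [wait]  node(5,5) S=256.3550 payoff=0.0000 vs cont=0.0000 → 0.0000 [wait]  ⇒ S*(5)=94.0082
t_4: node(4,0) S=103.9281 payoff=24.6719 vs cont=25.2922 → 25.2922 [wait]  node(4,1) S=127.0189 payoff=1.5811 vs cont=9.7558 → 9.7558 [wait]  node(4,2) S=155.2400 payoff=0.0000 vs cont=1.7744 → 1.7744 [wait]  node(4,3) S=189.7312 payoff=0.0000 vs cont=0.0000 → 0.0000 [wait]  node(4,4) S=231.8858 payoff=0.0000 vs cont=0.0000 → 0.0000 [wait]  ⇒ S*(4)=-
t_3: node(3,0) S=114.8949 payoff=13.7051 vs cont=17.5815 → 17.5815 [wait]  node(3,1) S=140.4223 payoff=0.0000 vs cont=5.8060 → 5.8060 [wait]  node(3,2) S=171.6213 payoff=0.0000 vs cont=0.8976 → 0.8976 [wait]  node(3,3) S=209.7522 payoff=0.0000 vs cont=0.0000 → 0.0000 [wait]  ⇒ S*(3)=-
t_2: node(2,0) S=127.0189 payoff=1.5811 vs cont=11.7429 → 11.7429 [wait]  node(2,1) S=155.2400 payoff=0.0000 vs cont=3.3776 → 3.3776 [wait]  node(2,2) S=189.7312 payoff=0.0000 vs cont=0.4541 → 0.4541 [wait]  ⇒ S*(2)=-
t_1: node(1,0) S=140.4223 payoff=0.0000 vs cont=7.5977 → 7.5977 [wait]  node(1,1) S=171.6213 payoff=0.0000 vs cont=1.9315 → 1.9315 [wait]  ⇒ S*(1)=-
t_0: node(0,0) S=155.2400 payoff=0.0000 vs cont=4.7913 → 4.7913 [wait]  ⇒ S*(0)=-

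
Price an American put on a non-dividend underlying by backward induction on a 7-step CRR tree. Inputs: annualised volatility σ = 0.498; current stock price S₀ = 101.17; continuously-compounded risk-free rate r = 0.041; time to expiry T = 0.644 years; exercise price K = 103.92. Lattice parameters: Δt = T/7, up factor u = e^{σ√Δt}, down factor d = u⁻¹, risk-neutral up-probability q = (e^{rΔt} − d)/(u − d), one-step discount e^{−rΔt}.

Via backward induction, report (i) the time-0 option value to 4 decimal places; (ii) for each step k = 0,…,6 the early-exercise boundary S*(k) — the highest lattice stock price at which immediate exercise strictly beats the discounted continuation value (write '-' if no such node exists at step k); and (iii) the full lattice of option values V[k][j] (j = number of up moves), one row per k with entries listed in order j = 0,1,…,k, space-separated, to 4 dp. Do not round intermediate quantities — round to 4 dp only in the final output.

price = 16.8373
boundary = - - - 64.3058 55.2904 64.3058 74.7912
tree:
16.8373
23.1927 9.9405
30.8983 14.8529 4.5851
39.6142 21.5020 7.6154 1.2694
48.6296 29.9195 12.3610 2.4260 0.0000
56.3811 39.6142 19.4326 4.6363 0.0000 0.0000
63.0459 48.6296 29.1288 8.8606 0.0000 0.0000 0.0000
68.7763 56.3811 39.6142 16.9336 0.0000 0.0000 0.0000 0.0000

Δt=0.09200, u=1.16306, d=0.85980, q=0.47477, disc=e^(-rΔt)=0.99624
k=7 terminal: V=max(K-S,0) → 68.7763 56.3811 39.6142 16.9336 0.0000 0.0000 0.0000 0.0000
k=6: j=0 S=40.8741 intr=63.0459 cont=62.6546 V=63.0459[EX]; j=1 S=55.2904 intr=48.6296 cont=48.2384 V=48.6296[EX]; j=2 S=74.7912 intr=29.1288 cont=28.7375 V=29.1288[EX]; j=3 S=101.1700 intr=2.7500 cont=8.8606 V=8.8606[hold]; j=4 S=136.8525 intr=0.0000 cont=0.0000 V=0.0000[hold]; j=5 S=185.1203 intr=0.0000 cont=0.0000 V=0.0000[hold]; j=6 S=250.4120 intr=0.0000 cont=0.0000 V=0.0000[hold]  S*(6)=74.7912
k=5: j=0 S=47.5389 intr=56.3811 cont=55.9899 V=56.3811[EX]; j=1 S=64.3058 intr=39.6142 cont=39.2230 V=39.6142[EX]; j=2 S=86.9864 intr=16.9336 cont=19.4326 V=19.4326[hold]; j=3 S=117.6664 intr=0.0000 cont=4.6363 V=4.6363[hold]; j=4 S=159.1671 intr=0.0000 cont=0.0000 V=0.0000[hold]; j=5 S=215.3052 intr=0.0000 cont=0.0000 V=0.0000[hold]  S*(5)=64.3058
k=4: j=0 S=55.2904 intr=48.6296 cont=48.2384 V=48.6296[EX]; j=1 S=74.7912 intr=29.1288 cont=29.9195 V=29.9195[hold]; j=2 S=101.1700 intr=2.7500 cont=12.3610 V=12.3610[hold]; j=3 S=136.8525 intr=0.0000 cont=2.4260 V=2.4260[hold]; j=4 S=185.1203 intr=0.0000 cont=0.0000 V=0.0000[hold]  S*(4)=55.2904
k=3: j=0 S=64.3058 intr=39.6142 cont=39.5970 V=39.6142[EX]; j=1 S=86.9864 intr=16.9336 cont=21.5020 V=21.5020[hold]; j=2 S=117.6664 intr=0.0000 cont=7.6154 V=7.6154[hold]; j=3 S=159.1671 intr=0.0000 cont=1.2694 V=1.2694[hold]  S*(3)=64.3058
k=2: j=0 S=74.7912 intr=29.1288 cont=30.8983 V=30.8983[hold]; j=1 S=101.1700 intr=2.7500 cont=14.8529 V=14.8529[hold]; j=2 S=136.8525 intr=0.0000 cont=4.5851 V=4.5851[hold]  S*(2)=-
k=1: j=0 S=86.9864 intr=16.9336 cont=23.1927 V=23.1927[hold]; j=1 S=117.6664 intr=0.0000 cont=9.9405 V=9.9405[hold]  S*(1)=-
k=0: j=0 S=101.1700 intr=2.7500 cont=16.8373 V=16.8373[hold]  S*(0)=-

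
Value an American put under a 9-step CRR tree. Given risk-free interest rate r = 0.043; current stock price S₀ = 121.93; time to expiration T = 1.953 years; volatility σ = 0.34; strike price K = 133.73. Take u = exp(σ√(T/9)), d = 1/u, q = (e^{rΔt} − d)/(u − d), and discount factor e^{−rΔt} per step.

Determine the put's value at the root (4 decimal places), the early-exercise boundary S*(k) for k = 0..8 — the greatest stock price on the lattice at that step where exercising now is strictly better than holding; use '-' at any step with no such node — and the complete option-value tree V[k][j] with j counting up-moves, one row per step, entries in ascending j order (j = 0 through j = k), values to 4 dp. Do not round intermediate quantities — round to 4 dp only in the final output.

price = 25.3041
boundary = - - - 75.8151 88.8261 75.8151 88.8261 75.8151 88.8261
tree:
25.3041
34.3971 16.3226
45.3676 23.6350 9.0228
57.9149 33.1741 14.1572 3.8507
69.0201 44.9039 21.5982 6.6820 0.9771
78.4986 57.9149 31.8243 11.3661 1.9337 0.0000
86.5887 69.0201 44.9039 18.8176 3.8268 0.0000 0.0000
93.4939 78.4986 57.9149 29.9651 7.5732 0.0000 0.0000 0.0000
99.3875 86.5887 69.0201 44.9039 14.9873 0.0000 0.0000 0.0000 0.0000
104.4179 93.4939 78.4986 57.9149 29.6600 0.0000 0.0000 0.0000 0.0000 0.0000

params: Δt=0.21700 u=1.17161 d=0.85352 q=0.48996 e^(-rΔt)=0.99071
t_9 payoffs: 104.4179 93.4939 78.4986 57.9149 29.6600 0.0000 0.0000 0.0000 0.0000 0.0000
t_8: node(8,0) S=34.3425 payoff=99.3875 vs cont=98.1455 → 99.3875 [stop]  node(8,1) S=47.1413 payoff=86.5887 vs cont=85.3467 → 86.5887 [stop]  node(8,2) S=64.7099 payoff=69.0201 vs cont=67.7780 → 69.0201 [stop]  node(8,3) S=88.8261 payoff=44.9039 vs cont=43.6618 → 44.9039 [stop]  node(8,4) S=121.9300 payoff=11.8000 vs cont=14.9873 → 14.9873 [wait]  node(8,5) S=167.3711 payoff=0.0000 vs cont=0.0000 → 0.0000 [wait]  node(8,6) S=229.7472 payoff=0.0000 vs cont=0.0000 → 0.0000 [wait]  node(8,7) S=315.3697 payoff=0.0000 vs cont=0.0000 → 0.0000 [wait]  node(8,8) S=432.9022 payoff=0.0000 vs cont=0.0000 → 0.0000 [wait]  ⇒ S*(8)=88.8261
t_7: node(7,0) S=40.2361 payoff=93.4939 vs cont=92.2518 → 93.4939 [stop]  node(7,1) S=55.2314 payoff=78.4986 vs cont=77.2566 → 78.4986 [stop]  node(7,2) S=75.8151 payoff=57.9149 vs cont=56.6728 → 57.9149 [stop]  node(7,3) S=104.0700 payoff=29.6600 vs cont=29.9651 → 29.9651 [wait]  node(7,4) S=142.8550 payoff=0.0000 vs cont=7.5732 → 7.5732 [wait]  node(7,5) S=196.0944 payoff=0.0000 vs cont=0.0000 → 0.0000 [wait]  node(7,6) S=269.1752 payoff=0.0000 vs cont=0.0000 → 0.0000 [wait]  node(7,7) S=369.4918 payoff=0.0000 vs cont=0.0000 → 0.0000 [wait]  ⇒ S*(7)=75.8151
t_6: node(6,0) S=47.1413 payoff=86.5887 vs cont=85.3467 → 86.5887 [stop]  node(6,1) S=64.7099 payoff=69.0201 vs cont=67.7780 → 69.0201 [stop]  node(6,2) S=88.8261 payoff=44.9039 vs cont=43.8099 → 44.9039 [stop]  node(6,3) S=121.9300 payoff=11.8000 vs cont=18.8176 → 18.8176 [wait]  node(6,4) S=167.3711 payoff=0.0000 vs cont=3.8268 → 3.8268 [wait]  node(6,5) S=229.7472 payoff=0.0000 vs cont=0.0000 → 0.0000 [wait]  node(6,6) S=315.3697 payoff=0.0000 vs cont=0.0000 → 0.0000 [wait]  ⇒ S*(6)=88.8261
t_5: node(5,0) S=55.2314 payoff=78.4986 vs cont=77.2566 → 78.4986 [stop]  node(5,1) S=75.8151 payoff=57.9149 vs cont=56.6728 → 57.9149 [stop]  node(5,2) S=104.0700 payoff=29.6600 vs cont=31.8243 → 31.8243 [wait]  node(5,3) S=142.8550 payoff=0.0000 vs cont=11.3661 → 11.3661 [wait]  node(5,4) S=196.0944 payoff=0.0000 vs cont=1.9337 → 1.9337 [wait]  node(5,5) S=269.1752 payoff=0.0000 vs cont=0.0000 → 0.0000 [wait]  ⇒ S*(5)=75.8151
t_4: node(4,0) S=64.7099 payoff=69.0201 vs cont=67.7780 → 69.0201 [stop]  node(4,1) S=88.8261 payoff=44.9039 vs cont=44.7124 → 44.9039 [stop]  node(4,2) S=121.9300 payoff=11.8000 vs cont=21.5982 → 21.5982 [wait]  node(4,3) S=167.3711 payoff=0.0000 vs cont=6.6820 → 6.6820 [wait]  node(4,4) S=229.7472 payoff=0.0000 vs cont=0.9771 → 0.9771 [wait]  ⇒ S*(4)=88.8261
t_3: node(3,0) S=75.8151 payoff=57.9149 vs cont=56.6728 → 57.9149 [stop]  node(3,1) S=104.0700 payoff=29.6600 vs cont=33.1741 → 33.1741 [wait]  node(3,2) S=142.8550 payoff=0.0000 vs cont=14.1572 → 14.1572 [wait]  node(3,3) S=196.0944 payoff=0.0000 vs cont=3.8507 → 3.8507 [wait]  ⇒ S*(3)=75.8151
t_2: node(2,0) S=88.8261 payoff=44.9039 vs cont=45.3676 → 45.3676 [wait]  node(2,1) S=121.9300 payoff=11.8000 vs cont=23.6350 → 23.6350 [wait]  node(2,2) S=167.3711 payoff=0.0000 vs cont=9.0228 → 9.0228 [wait]  ⇒ S*(2)=-
t_1: node(1,0) S=104.0700 payoff=29.6600 vs cont=34.3971 → 34.3971 [wait]  node(1,1) S=142.8550 payoff=0.0000 vs cont=16.3226 → 16.3226 [wait]  ⇒ S*(1)=-
t_0: node(0,0) S=121.9300 payoff=11.8000 vs cont=25.3041 → 25.3041 [wait]  ⇒ S*(0)=-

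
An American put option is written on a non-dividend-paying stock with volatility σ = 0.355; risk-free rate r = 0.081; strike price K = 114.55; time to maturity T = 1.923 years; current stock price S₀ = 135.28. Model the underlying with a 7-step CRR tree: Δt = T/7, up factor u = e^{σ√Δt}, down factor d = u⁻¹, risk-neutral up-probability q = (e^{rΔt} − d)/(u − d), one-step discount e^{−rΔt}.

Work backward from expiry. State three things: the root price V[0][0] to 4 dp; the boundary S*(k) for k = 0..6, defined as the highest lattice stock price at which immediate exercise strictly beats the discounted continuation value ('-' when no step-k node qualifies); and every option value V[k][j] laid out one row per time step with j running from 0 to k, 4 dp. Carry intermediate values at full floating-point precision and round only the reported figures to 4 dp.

price = 9.6093
boundary = - - - 77.4123 64.2691 77.4123 93.2434
tree:
9.6093
15.5800 4.3787
24.5067 7.8130 1.3199
37.1377 13.6246 2.6544 0.1145
50.2809 23.0210 5.3274 0.2407 0.0000
61.1926 37.1377 10.6674 0.5062 0.0000 0.0000
70.2517 50.2809 21.3066 1.0644 0.0000 0.0000 0.0000
77.7728 61.1926 37.1377 2.2381 0.0000 0.0000 0.0000 0.0000

params: Δt=0.27471 u=1.20450 d=0.83022 q=0.51374 e^(-rΔt)=0.97799
t_7 payoffs: 77.7728 61.1926 37.1377 2.2381 0.0000 0.0000 0.0000 0.0000
t_6: node(6,0) S=44.2983 payoff=70.2517 vs cont=67.7309 → 70.2517 [stop]  node(6,1) S=64.2691 payoff=50.2809 vs cont=47.7601 → 50.2809 [stop]  node(6,2) S=93.2434 payoff=21.3066 vs cont=18.7858 → 21.3066 [stop]  node(6,3) S=135.2800 payoff=0.0000 vs cont=1.0644 → 1.0644 [wait]  node(6,4) S=196.2679 payoff=0.0000 vs cont=0.0000 → 0.0000 [wait]  node(6,5) S=284.7507 payoff=0.0000 vs cont=0.0000 → 0.0000 [wait]  node(6,6) S=413.1240 payoff=0.0000 vs cont=0.0000 → 0.0000 [wait]  ⇒ S*(6)=93.2434
t_5: node(5,0) S=53.3574 payoff=61.1926 vs cont=58.6718 → 61.1926 [stop]  node(5,1) S=77.4123 payoff=37.1377 vs cont=34.6169 → 37.1377 [stop]  node(5,2) S=112.3119 payoff=2.2381 vs cont=10.6674 → 10.6674 [wait]  node(5,3) S=162.9451 payoff=0.0000 vs cont=0.5062 → 0.5062 [wait]  node(5,4) S=236.4052 payoff=0.0000 vs cont=0.0000 → 0.0000 [wait]  node(5,5) S=342.9830 payoff=0.0000 vs cont=0.0000 → 0.0000 [wait]  ⇒ S*(5)=77.4123
t_4: node(4,0) S=64.2691 payoff=50.2809 vs cont=47.7601 → 50.2809 [stop]  node(4,1) S=93.2434 payoff=21.3066 vs cont=23.0210 → 23.0210 [wait]  node(4,2) S=135.2800 payoff=0.0000 vs cont=5.3274 → 5.3274 [wait]  node(4,3) S=196.2679 payoff=0.0000 vs cont=0.2407 → 0.2407 [wait]  node(4,4) S=284.7507 payoff=0.0000 vs cont=0.0000 → 0.0000 [wait]  ⇒ S*(4)=64.2691
t_3: node(3,0) S=77.4123 payoff=37.1377 vs cont=35.4782 → 37.1377 [stop]  node(3,1) S=112.3119 payoff=2.2381 vs cont=13.6246 → 13.6246 [wait]  node(3,2) S=162.9451 payoff=0.0000 vs cont=2.6544 → 2.6544 [wait]  node(3,3) S=236.4052 payoff=0.0000 vs cont=0.1145 → 0.1145 [wait]  ⇒ S*(3)=77.4123
t_2: node(2,0) S=93.2434 payoff=21.3066 vs cont=24.5067 → 24.5067 [wait]  node(2,1) S=135.2800 payoff=0.0000 vs cont=7.8130 → 7.8130 [wait]  node(2,2) S=196.2679 payoff=0.0000 vs cont=1.3199 → 1.3199 [wait]  ⇒ S*(2)=-
t_1: node(1,0) S=112.3119 payoff=2.2381 vs cont=15.5800 → 15.5800 [wait]  node(1,1) S=162.9451 payoff=0.0000 vs cont=4.3787 → 4.3787 [wait]  ⇒ S*(1)=-
t_0: node(0,0) S=135.2800 payoff=0.0000 vs cont=9.6093 → 9.6093 [wait]  ⇒ S*(0)=-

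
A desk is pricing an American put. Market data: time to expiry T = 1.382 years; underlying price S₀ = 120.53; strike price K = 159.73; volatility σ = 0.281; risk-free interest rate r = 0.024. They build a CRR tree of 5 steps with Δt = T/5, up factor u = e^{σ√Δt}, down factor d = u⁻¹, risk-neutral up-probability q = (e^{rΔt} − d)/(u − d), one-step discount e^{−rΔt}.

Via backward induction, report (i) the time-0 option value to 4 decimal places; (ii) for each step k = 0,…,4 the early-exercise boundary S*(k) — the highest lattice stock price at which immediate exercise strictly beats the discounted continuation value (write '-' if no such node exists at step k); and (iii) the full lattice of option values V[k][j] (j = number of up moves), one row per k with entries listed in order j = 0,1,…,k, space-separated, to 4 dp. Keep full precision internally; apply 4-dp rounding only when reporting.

price = 42.0375
boundary = - 103.9767 89.6967 103.9767 120.5300
tree:
42.0375
55.7533 28.0831
70.0333 40.5333 15.2783
82.3520 55.7533 24.9648 5.2258
92.9790 70.0333 39.2000 10.2262 0.0000
102.1464 82.3520 55.7533 20.0113 0.0000 0.0000

Δt=0.27640, u=1.15920, d=0.86266, q=0.48558, disc=e^(-rΔt)=0.99339
k=5 terminal: V=max(K-S,0) → 102.1464 82.3520 55.7533 20.0113 0.0000 0.0000
k=4: j=0 S=66.7510 intr=92.9790 cont=91.9229 V=92.9790[EX]; j=1 S=89.6967 intr=70.0333 cont=68.9772 V=70.0333[EX]; j=2 S=120.5300 intr=39.2000 cont=38.1439 V=39.2000[EX]; j=3 S=161.9622 intr=0.0000 cont=10.2262 V=10.2262[hold]; j=4 S=217.6368 intr=0.0000 cont=0.0000 V=0.0000[hold]  S*(4)=120.5300
k=3: j=0 S=77.3780 intr=82.3520 cont=81.2960 V=82.3520[EX]; j=1 S=103.9767 intr=55.7533 cont=54.6973 V=55.7533[EX]; j=2 S=139.7187 intr=20.0113 cont=24.9648 V=24.9648[hold]; j=3 S=187.7470 intr=0.0000 cont=5.2258 V=5.2258[hold]  S*(3)=103.9767
k=2: j=0 S=89.6967 intr=70.0333 cont=68.9772 V=70.0333[EX]; j=1 S=120.5300 intr=39.2000 cont=40.5333 V=40.5333[hold]; j=2 S=161.9622 intr=0.0000 cont=15.2783 V=15.2783[hold]  S*(2)=89.6967
k=1: j=0 S=103.9767 intr=55.7533 cont=55.3404 V=55.7533[EX]; j=1 S=139.7187 intr=20.0113 cont=28.0831 V=28.0831[hold]  S*(1)=103.9767
k=0: j=0 S=120.5300 intr=39.2000 cont=42.0375 V=42.0375[hold]  S*(0)=-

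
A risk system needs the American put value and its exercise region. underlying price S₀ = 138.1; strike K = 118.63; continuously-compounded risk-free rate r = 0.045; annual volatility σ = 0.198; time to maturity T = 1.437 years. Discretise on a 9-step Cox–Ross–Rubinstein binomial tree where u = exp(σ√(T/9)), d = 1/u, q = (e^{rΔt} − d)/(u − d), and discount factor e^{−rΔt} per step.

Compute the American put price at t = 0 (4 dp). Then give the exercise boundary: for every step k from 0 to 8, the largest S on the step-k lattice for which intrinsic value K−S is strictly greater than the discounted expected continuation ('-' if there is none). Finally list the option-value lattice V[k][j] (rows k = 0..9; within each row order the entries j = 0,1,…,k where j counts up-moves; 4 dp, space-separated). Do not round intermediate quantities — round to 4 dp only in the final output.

price = 3.2342
boundary = - - - - - 92.9806 100.6358 92.9806 100.6358
tree:
3.2342
5.2007 1.5047
8.1508 2.6110 0.5274
12.3957 4.4336 1.0029 0.1058
18.1989 7.3310 1.8808 0.2247 0.0000
25.6494 11.7279 3.4654 0.4772 0.0000 0.0000
32.7223 17.9942 6.2364 1.0135 0.0000 0.0000 0.0000
39.2572 25.6494 10.8588 2.1524 0.0000 0.0000 0.0000 0.0000
45.2950 32.7223 17.9942 4.5713 0.0000 0.0000 0.0000 0.0000 0.0000
50.8735 39.2572 25.6494 9.7087 0.0000 0.0000 0.0000 0.0000 0.0000 0.0000

params: Δt=0.15967 u=1.08233 d=0.92393 q=0.52575 e^(-rΔt)=0.99284
t_9 payoffs: 50.8735 39.2572 25.6494 9.7087 0.0000 0.0000 0.0000 0.0000 0.0000 0.0000
t_8: node(8,0) S=73.3350 payoff=45.2950 vs cont=44.4457 → 45.2950 [stop]  node(8,1) S=85.9077 payoff=32.7223 vs cont=31.8730 → 32.7223 [stop]  node(8,2) S=100.6358 payoff=17.9942 vs cont=17.1449 → 17.9942 [stop]  node(8,3) S=117.8890 payoff=0.7410 vs cont=4.5713 → 4.5713 [wait]  node(8,4) S=138.1000 payoff=0.0000 vs cont=0.0000 → 0.0000 [wait]  node(8,5) S=161.7761 payoff=0.0000 vs cont=0.0000 → 0.0000 [wait]  node(8,6) S=189.5112 payoff=0.0000 vs cont=0.0000 → 0.0000 [wait]  node(8,7) S=222.0012 payoff=0.0000 vs cont=0.0000 → 0.0000 [wait]  node(8,8) S=260.0614 payoff=0.0000 vs cont=0.0000 → 0.0000 [wait]  ⇒ S*(8)=100.6358
t_7: node(7,0) S=79.3728 payoff=39.2572 vs cont=38.4079 → 39.2572 [stop]  node(7,1) S=92.9806 payoff=25.6494 vs cont=24.8001 → 25.6494 [stop]  node(7,2) S=108.9213 payoff=9.7087 vs cont=10.8588 → 10.8588 [wait]  node(7,3) S=127.5949 payoff=0.0000 vs cont=2.1524 → 2.1524 [wait]  node(7,4) S=149.4700 payoff=0.0000 vs cont=0.0000 → 0.0000 [wait]  node(7,5) S=175.0953 payoff=0.0000 vs cont=0.0000 → 0.0000 [wait]  node(7,6) S=205.1139 payoff=0.0000 vs cont=0.0000 → 0.0000 [wait]  node(7,7) S=240.2789 payoff=0.0000 vs cont=0.0000 → 0.0000 [wait]  ⇒ S*(7)=92.9806
t_6: node(6,0) S=85.9077 payoff=32.7223 vs cont=31.8730 → 32.7223 [stop]  node(6,1) S=100.6358 payoff=17.9942 vs cont=17.7452 → 17.9942 [stop]  node(6,2) S=117.8890 payoff=0.7410 vs cont=6.2364 → 6.2364 [wait]  node(6,3) S=138.1000 payoff=0.0000 vs cont=1.0135 → 1.0135 [wait]  node(6,4) S=161.7761 payoff=0.0000 vs cont=0.0000 → 0.0000 [wait]  node(6,5) S=189.5112 payoff=0.0000 vs cont=0.0000 → 0.0000 [wait]  node(6,6) S=222.0012 payoff=0.0000 vs cont=0.0000 → 0.0000 [wait]  ⇒ S*(6)=100.6358
t_5: node(5,0) S=92.9806 payoff=25.6494 vs cont=24.8001 → 25.6494 [stop]  node(5,1) S=108.9213 payoff=9.7087 vs cont=11.7279 → 11.7279 [wait]  node(5,2) S=127.5949 payoff=0.0000 vs cont=3.4654 → 3.4654 [wait]  node(5,3) S=149.4700 payoff=0.0000 vs cont=0.4772 → 0.4772 [wait]  node(5,4) S=175.0953 payoff=0.0000 vs cont=0.0000 → 0.0000 [wait]  node(5,5) S=205.1139 payoff=0.0000 vs cont=0.0000 → 0.0000 [wait]  ⇒ S*(5)=92.9806
t_4: node(4,0) S=100.6358 payoff=17.9942 vs cont=18.1989 → 18.1989 [wait]  node(4,1) S=117.8890 payoff=0.7410 vs cont=7.3310 → 7.3310 [wait]  node(4,2) S=138.1000 payoff=0.0000 vs cont=1.8808 → 1.8808 [wait]  node(4,3) S=161.7761 payoff=0.0000 vs cont=0.2247 → 0.2247 [wait]  node(4,4) S=189.5112 payoff=0.0000 vs cont=0.0000 → 0.0000 [wait]  ⇒ S*(4)=-
t_3: node(3,0) S=108.9213 payoff=9.7087 vs cont=12.3957 → 12.3957 [wait]  node(3,1) S=127.5949 payoff=0.0000 vs cont=4.4336 → 4.4336 [wait]  node(3,2) S=149.4700 payoff=0.0000 vs cont=1.0029 → 1.0029 [wait]  node(3,3) S=175.0953 payoff=0.0000 vs cont=0.1058 → 0.1058 [wait]  ⇒ S*(3)=-
t_2: node(2,0) S=117.8890 payoff=0.7410 vs cont=8.1508 → 8.1508 [wait]  node(2,1) S=138.1000 payoff=0.0000 vs cont=2.6110 → 2.6110 [wait]  node(2,2) S=161.7761 payoff=0.0000 vs cont=0.5274 → 0.5274 [wait]  ⇒ S*(2)=-
t_1: node(1,0) S=127.5949 payoff=0.0000 vs cont=5.2007 → 5.2007 [wait]  node(1,1) S=149.4700 payoff=0.0000 vs cont=1.5047 → 1.5047 [wait]  ⇒ S*(1)=-
t_0: node(0,0) S=138.1000 payoff=0.0000 vs cont=3.2342 → 3.2342 [wait]  ⇒ S*(0)=-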